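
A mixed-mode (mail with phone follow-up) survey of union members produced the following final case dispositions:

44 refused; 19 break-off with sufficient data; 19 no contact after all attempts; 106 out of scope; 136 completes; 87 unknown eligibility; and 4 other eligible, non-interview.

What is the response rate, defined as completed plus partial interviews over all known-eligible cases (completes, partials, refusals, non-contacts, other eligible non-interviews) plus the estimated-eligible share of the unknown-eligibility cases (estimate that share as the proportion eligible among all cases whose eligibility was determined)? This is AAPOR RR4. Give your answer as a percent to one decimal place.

Numerator: 136 + 19 = 155
Eligible (known): 136 + 19 + 44 + 19 + 4 = 222
e = 222 / (222 + 106) = 222 / 328 = 0.6768
Eligible share of unknowns: 0.6768 × 87 = 58.88
Base: 222 + 58.88 = 280.88
RR4 = 155 / 280.88 = 0.5518

55.2%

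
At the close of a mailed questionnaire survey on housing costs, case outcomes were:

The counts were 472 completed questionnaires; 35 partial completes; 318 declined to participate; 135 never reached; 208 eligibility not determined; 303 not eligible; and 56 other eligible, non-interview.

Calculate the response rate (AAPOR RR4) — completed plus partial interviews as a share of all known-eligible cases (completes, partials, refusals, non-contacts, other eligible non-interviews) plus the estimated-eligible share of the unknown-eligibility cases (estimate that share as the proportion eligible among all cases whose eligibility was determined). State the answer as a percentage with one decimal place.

Numerator: 472 + 35 = 507
Eligible (known): 472 + 35 + 318 + 135 + 56 = 1016
e = 1016 / (1016 + 303) = 1016 / 1319 = 0.7703
Estimated eligible among unknowns: 0.7703 × 208 = 160.22
Denom: 1016 + 160.22 = 1176.22
RR4 = 507 / 1176.22 = 0.4310

43.1%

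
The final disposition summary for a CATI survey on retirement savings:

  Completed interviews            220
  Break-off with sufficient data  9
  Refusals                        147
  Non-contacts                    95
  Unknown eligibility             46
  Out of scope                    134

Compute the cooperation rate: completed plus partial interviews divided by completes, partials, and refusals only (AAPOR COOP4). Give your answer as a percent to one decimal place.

Top = 220 + 9 = 229
Denom = 220 + 9 + 147 = 376
COOP4 = 229 / 376 = 0.6090

60.9%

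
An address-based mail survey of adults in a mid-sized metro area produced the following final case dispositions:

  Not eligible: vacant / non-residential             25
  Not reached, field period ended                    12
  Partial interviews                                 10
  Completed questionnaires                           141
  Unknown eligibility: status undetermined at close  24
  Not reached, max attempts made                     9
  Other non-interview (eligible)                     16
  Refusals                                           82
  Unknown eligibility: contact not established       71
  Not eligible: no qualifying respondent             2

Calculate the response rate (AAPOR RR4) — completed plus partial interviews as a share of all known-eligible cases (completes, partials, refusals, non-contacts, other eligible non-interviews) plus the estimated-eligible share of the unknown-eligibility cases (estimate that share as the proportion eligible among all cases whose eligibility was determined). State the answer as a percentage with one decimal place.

42.4%

No contact after all attempts = 12 + 9 = 21
Unknown if eligible = 71 + 24 = 95
Screened out, ineligible = 2 + 25 = 27
Num = 141 + 10 = 151
Eligible (known) = 141 + 10 + 82 + 21 + 16 = 270
e = 270 / (270 + 27) = 270 / 297 = 0.9091
Eligible share of unknowns = 0.9091 × 95 = 86.36
Denominator = 270 + 86.36 = 356.36
RR4 = 151 / 356.36 = 0.4237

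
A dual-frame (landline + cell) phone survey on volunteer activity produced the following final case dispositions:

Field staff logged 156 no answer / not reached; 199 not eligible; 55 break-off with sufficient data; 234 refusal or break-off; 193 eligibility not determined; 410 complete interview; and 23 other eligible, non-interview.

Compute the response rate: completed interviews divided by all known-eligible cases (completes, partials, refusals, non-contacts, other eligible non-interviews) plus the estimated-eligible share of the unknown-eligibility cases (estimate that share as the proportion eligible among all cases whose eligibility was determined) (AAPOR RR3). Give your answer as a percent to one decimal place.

39.6%

Numerator: 410
Eligible (known): 410 + 55 + 234 + 156 + 23 = 878
e = 878 / (878 + 199) = 878 / 1077 = 0.8152
Eligible share of unknowns: 0.8152 × 193 = 157.33
Denominator: 878 + 157.33 = 1035.33
RR3 = 410 / 1035.33 = 0.3960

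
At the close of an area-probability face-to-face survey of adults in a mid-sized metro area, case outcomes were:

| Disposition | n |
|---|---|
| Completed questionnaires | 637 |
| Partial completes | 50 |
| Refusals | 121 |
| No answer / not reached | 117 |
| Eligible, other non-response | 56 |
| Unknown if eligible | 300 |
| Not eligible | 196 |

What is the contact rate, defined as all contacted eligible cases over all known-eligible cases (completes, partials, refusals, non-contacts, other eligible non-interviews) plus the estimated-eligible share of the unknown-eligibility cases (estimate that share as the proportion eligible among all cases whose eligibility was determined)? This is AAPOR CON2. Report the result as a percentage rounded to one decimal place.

70.2%

Num: 637 + 50 + 121 + 56 = 864
Eligible (known): 637 + 50 + 121 + 117 + 56 = 981
e = 981 / (981 + 196) = 981 / 1177 = 0.8335
Estimated eligible among unknowns: 0.8335 × 300 = 250.05
Denom: 981 + 250.05 = 1231.05
CON2 = 864 / 1231.05 = 0.7018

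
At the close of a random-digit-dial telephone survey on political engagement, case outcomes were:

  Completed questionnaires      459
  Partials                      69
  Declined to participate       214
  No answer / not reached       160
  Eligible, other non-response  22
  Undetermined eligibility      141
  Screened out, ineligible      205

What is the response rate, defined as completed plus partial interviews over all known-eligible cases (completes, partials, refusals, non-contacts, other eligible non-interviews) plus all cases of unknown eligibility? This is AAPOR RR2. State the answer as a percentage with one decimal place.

49.6%

Num: 459 + 69 = 528
Denominator: 459 + 69 + 214 + 160 + 22 + 141 = 1065
RR2 = 528 / 1065 = 0.4958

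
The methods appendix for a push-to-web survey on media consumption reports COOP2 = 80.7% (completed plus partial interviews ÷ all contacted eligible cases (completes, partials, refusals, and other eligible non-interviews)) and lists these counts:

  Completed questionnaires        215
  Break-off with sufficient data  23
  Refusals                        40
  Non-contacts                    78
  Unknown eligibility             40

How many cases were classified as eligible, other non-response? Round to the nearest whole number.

17

Top = 215 + 23 = 238
COOP2 = 238 / D = 0.807
D = 238 / 0.807 = 294.9
Remaining denominator categories sum to 278
eligible, other non-response = 294.9 − 278 ≈ 17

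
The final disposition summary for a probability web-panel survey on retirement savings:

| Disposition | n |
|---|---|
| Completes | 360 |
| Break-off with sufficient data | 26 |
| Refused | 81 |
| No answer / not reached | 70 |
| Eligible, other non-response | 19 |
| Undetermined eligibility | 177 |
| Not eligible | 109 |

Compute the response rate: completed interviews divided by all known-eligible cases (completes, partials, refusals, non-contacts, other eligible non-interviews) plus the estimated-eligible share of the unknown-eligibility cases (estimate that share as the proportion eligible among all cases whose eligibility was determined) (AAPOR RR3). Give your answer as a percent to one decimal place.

Top → 360
Determined eligible → 360 + 26 + 81 + 70 + 19 = 556
e = 556 / (556 + 109) = 556 / 665 = 0.8361
Eligible share of unknowns → 0.8361 × 177 = 147.99
Denominator → 556 + 147.99 = 703.99
RR3 = 360 / 703.99 = 0.5114

51.1%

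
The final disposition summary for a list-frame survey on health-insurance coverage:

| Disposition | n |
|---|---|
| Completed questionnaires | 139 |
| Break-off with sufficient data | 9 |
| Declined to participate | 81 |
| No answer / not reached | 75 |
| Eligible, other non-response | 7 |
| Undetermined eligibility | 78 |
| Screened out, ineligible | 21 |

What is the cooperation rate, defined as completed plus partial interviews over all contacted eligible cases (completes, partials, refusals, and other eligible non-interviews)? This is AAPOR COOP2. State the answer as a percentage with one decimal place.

Num: 139 + 9 = 148
Base: 139 + 9 + 81 + 7 = 236
COOP2 = 148 / 236 = 0.6271

62.7%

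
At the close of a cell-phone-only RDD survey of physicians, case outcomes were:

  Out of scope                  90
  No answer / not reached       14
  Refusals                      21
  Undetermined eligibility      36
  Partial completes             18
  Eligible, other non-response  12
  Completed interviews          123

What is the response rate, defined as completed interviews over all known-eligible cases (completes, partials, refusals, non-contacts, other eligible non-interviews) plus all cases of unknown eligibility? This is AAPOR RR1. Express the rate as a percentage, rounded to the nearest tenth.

Num: 123
Denominator: 123 + 18 + 21 + 14 + 12 + 36 = 224
RR1 = 123 / 224 = 0.5491

54.9%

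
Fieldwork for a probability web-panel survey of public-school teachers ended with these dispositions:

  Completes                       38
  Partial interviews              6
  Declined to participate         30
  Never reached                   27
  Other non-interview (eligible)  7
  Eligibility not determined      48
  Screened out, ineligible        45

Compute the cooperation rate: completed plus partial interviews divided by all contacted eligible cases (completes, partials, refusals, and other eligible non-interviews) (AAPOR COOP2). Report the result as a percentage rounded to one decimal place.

Num: 38 + 6 = 44
Base: 38 + 6 + 30 + 7 = 81
COOP2 = 44 / 81 = 0.5432

54.3%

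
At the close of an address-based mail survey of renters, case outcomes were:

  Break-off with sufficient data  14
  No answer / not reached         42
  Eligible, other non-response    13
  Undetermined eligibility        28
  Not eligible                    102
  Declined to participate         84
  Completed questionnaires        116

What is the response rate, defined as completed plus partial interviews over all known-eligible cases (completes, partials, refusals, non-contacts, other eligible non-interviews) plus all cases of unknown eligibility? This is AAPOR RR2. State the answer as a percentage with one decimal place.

43.8%

Top: 116 + 14 = 130
Denominator: 116 + 14 + 84 + 42 + 13 + 28 = 297
RR2 = 130 / 297 = 0.4377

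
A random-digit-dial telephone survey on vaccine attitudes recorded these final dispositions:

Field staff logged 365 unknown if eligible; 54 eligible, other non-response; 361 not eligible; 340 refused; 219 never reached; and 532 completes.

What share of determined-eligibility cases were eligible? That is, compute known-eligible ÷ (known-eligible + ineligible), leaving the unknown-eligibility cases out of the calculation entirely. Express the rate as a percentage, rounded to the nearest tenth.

Eligible (known) → 532 + 340 + 219 + 54 = 1145
e = 1145 / (1145 + 361) = 1145 / 1506 = 0.7603

76.0%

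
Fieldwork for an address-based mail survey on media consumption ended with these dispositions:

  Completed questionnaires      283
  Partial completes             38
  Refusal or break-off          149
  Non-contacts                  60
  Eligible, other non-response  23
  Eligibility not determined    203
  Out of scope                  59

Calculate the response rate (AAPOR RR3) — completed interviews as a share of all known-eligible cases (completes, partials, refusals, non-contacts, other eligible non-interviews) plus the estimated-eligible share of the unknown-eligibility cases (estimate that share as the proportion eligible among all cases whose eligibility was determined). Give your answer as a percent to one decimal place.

38.4%

Top = 283
Known eligible = 283 + 38 + 149 + 60 + 23 = 553
e = 553 / (553 + 59) = 553 / 612 = 0.9036
e × U = 0.9036 × 203 = 183.43
Denom = 553 + 183.43 = 736.43
RR3 = 283 / 736.43 = 0.3843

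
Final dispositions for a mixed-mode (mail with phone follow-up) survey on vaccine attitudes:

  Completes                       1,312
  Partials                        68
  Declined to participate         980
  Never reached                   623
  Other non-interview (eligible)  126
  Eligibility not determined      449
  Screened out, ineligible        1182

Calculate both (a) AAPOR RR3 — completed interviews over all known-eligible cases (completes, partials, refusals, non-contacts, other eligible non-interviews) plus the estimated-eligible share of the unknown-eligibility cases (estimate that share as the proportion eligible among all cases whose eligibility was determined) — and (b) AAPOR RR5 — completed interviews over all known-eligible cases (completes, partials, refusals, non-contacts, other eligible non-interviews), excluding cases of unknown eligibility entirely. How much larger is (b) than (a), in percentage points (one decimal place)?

Top: 1312
Eligible (known): 1312 + 68 + 980 + 623 + 126 = 3109
e = 3109 / (3109 + 1182) = 3109 / 4291 = 0.7245
Estimated eligible among unknowns: 0.7245 × 449 = 325.30
Base: 3109 + 325.30 = 3434.30
RR3 = 1312 / 3434.30 = 0.3820
Base: 1312 + 68 + 980 + 623 + 126 = 3109
RR5 = 1312 / 3109 = 0.4220
Difference = 42.20 − 38.20 = 4.00 percentage points

4.0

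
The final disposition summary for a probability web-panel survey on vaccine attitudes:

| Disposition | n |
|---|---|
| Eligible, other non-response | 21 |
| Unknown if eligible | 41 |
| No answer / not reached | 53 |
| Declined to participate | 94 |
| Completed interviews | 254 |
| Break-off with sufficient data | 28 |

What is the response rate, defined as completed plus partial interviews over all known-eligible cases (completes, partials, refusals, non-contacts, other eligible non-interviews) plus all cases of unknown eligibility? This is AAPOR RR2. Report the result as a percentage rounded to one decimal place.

Top: 254 + 28 = 282
Denominator: 254 + 28 + 94 + 53 + 21 + 41 = 491
RR2 = 282 / 491 = 0.5743

57.4%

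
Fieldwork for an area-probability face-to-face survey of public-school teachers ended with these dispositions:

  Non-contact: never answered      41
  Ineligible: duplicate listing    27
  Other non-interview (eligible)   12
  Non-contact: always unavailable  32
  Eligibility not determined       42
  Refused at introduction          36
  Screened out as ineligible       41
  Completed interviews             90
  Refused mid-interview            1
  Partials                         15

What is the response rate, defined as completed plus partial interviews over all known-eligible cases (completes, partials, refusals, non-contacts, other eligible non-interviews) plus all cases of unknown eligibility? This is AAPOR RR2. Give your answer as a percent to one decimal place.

39.0%

Declined to participate = 36 + 1 = 37
Non-contacts = 41 + 32 = 73
Screened out, ineligible = 41 + 27 = 68
Num → 90 + 15 = 105
Denominator → 90 + 15 + 37 + 73 + 12 + 42 = 269
RR2 = 105 / 269 = 0.3903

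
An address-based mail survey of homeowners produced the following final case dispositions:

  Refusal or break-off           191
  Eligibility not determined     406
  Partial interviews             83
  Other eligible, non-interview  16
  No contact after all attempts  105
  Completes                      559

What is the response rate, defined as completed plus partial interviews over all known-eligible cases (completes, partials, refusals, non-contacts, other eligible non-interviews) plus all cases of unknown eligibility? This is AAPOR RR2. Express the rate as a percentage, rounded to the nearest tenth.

Num → 559 + 83 = 642
Base → 559 + 83 + 191 + 105 + 16 + 406 = 1360
RR2 = 642 / 1360 = 0.4721

47.2%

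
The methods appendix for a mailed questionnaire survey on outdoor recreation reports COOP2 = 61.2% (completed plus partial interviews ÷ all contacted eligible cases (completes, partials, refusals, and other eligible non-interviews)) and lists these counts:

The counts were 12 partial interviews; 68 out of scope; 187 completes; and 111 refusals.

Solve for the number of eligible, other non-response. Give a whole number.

Num: 187 + 12 = 199
COOP2 = 199 / D = 0.612
D = 199 / 0.612 = 325.2
Rest of base = 310
eligible, other non-response = 325.2 − 310 ≈ 15

15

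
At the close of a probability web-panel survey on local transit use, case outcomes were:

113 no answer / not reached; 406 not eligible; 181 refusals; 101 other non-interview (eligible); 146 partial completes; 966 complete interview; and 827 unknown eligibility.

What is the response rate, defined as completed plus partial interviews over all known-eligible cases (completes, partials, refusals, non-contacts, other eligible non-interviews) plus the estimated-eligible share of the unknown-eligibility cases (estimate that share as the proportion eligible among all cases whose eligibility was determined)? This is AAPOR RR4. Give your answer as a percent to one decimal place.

51.5%

Numerator = 966 + 146 = 1112
Determined eligible = 966 + 146 + 181 + 113 + 101 = 1507
e = 1507 / (1507 + 406) = 1507 / 1913 = 0.7878
Eligible share of unknowns = 0.7878 × 827 = 651.51
Base = 1507 + 651.51 = 2158.51
RR4 = 1112 / 2158.51 = 0.5152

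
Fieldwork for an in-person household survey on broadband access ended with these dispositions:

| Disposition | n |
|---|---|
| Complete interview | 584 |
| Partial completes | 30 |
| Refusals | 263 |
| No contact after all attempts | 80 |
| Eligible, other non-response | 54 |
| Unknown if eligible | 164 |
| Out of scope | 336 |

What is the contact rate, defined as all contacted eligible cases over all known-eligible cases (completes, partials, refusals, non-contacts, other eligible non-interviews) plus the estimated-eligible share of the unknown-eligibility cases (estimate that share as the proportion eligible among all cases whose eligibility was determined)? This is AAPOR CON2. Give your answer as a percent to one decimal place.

82.1%

Top: 584 + 30 + 263 + 54 = 931
Determined eligible: 584 + 30 + 263 + 80 + 54 = 1011
e = 1011 / (1011 + 336) = 1011 / 1347 = 0.7506
Eligible share of unknowns: 0.7506 × 164 = 123.10
Denominator: 1011 + 123.10 = 1134.10
CON2 = 931 / 1134.10 = 0.8209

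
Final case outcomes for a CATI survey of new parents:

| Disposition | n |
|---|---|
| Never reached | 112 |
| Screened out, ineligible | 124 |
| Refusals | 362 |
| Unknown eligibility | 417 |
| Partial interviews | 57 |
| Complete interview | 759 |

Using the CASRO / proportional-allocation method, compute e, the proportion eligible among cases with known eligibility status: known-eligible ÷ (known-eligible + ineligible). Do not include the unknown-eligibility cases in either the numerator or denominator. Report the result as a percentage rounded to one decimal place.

91.2%

Eligible (known) = 759 + 57 + 362 + 112 = 1290
e = 1290 / (1290 + 124) = 1290 / 1414 = 0.9123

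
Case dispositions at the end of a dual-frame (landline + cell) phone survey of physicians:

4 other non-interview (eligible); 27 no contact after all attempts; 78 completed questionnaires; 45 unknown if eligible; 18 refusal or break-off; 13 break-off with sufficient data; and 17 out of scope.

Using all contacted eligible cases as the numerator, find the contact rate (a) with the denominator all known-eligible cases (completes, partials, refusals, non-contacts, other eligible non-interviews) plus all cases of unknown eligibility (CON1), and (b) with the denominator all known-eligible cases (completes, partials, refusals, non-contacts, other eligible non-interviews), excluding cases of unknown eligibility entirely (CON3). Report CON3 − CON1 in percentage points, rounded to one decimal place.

Top = 78 + 13 + 18 + 4 = 113
Denom = 78 + 13 + 18 + 27 + 4 + 45 = 185
CON1 = 113 / 185 = 0.6108
Denom = 78 + 13 + 18 + 27 + 4 = 140
CON3 = 113 / 140 = 0.8071
Difference = 80.71 − 61.08 = 19.63 percentage points

19.6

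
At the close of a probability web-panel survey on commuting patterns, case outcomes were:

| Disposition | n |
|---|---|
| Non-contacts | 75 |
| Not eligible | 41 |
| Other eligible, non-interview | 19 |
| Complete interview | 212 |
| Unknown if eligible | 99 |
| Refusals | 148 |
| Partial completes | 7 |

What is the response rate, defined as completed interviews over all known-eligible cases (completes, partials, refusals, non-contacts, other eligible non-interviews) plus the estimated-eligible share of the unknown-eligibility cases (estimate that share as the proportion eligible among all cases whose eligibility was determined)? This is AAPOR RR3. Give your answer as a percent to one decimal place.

38.4%

Num: 212
Determined eligible: 212 + 7 + 148 + 75 + 19 = 461
e = 461 / (461 + 41) = 461 / 502 = 0.9183
e × U: 0.9183 × 99 = 90.91
Base: 461 + 90.91 = 551.91
RR3 = 212 / 551.91 = 0.3841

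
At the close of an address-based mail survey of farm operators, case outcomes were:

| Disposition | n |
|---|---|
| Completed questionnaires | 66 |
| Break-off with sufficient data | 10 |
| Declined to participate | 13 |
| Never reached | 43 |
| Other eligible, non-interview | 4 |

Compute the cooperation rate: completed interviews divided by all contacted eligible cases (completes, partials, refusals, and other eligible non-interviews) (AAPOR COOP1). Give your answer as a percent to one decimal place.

Num: 66
Denominator: 66 + 10 + 13 + 4 = 93
COOP1 = 66 / 93 = 0.7097

71.0%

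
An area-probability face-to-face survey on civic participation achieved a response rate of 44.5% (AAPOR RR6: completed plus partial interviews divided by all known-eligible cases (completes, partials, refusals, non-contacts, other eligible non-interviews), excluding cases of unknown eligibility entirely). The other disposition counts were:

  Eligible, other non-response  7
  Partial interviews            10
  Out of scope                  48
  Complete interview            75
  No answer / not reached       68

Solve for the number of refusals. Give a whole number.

Numerator: 75 + 10 = 85
RR6 = 85 / D = 0.445
D = 85 / 0.445 = 191.0
Other denominator terms total 160
refusals = 191.0 − 160 ≈ 31

31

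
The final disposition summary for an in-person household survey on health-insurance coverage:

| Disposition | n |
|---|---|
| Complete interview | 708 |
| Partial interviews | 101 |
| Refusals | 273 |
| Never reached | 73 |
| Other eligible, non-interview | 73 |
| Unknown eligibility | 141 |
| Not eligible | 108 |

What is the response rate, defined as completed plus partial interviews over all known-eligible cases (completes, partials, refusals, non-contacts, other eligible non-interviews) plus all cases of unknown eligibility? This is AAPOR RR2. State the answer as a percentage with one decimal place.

Num: 708 + 101 = 809
Base: 708 + 101 + 273 + 73 + 73 + 141 = 1369
RR2 = 809 / 1369 = 0.5909

59.1%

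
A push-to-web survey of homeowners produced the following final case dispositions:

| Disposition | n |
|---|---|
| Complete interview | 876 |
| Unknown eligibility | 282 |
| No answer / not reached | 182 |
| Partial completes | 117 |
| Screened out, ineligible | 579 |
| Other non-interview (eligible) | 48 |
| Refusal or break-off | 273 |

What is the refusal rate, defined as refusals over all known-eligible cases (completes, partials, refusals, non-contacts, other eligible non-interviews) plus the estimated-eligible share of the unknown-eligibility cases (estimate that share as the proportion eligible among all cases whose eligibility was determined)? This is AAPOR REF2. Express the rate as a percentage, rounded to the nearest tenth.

Num: 273
Determined eligible: 876 + 117 + 273 + 182 + 48 = 1496
e = 1496 / (1496 + 579) = 1496 / 2075 = 0.7210
e × U: 0.7210 × 282 = 203.32
Base: 1496 + 203.32 = 1699.32
REF2 = 273 / 1699.32 = 0.1607

16.1%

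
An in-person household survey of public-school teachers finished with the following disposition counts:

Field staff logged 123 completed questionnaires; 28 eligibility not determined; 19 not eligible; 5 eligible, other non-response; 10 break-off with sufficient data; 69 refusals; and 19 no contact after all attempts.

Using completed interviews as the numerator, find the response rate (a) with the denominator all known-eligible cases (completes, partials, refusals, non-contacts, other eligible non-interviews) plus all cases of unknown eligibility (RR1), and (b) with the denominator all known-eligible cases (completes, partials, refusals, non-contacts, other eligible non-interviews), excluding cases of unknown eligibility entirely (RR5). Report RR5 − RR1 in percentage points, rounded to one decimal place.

6.0

Num = 123
Denom = 123 + 10 + 69 + 19 + 5 + 28 = 254
RR1 = 123 / 254 = 0.4843
Denom = 123 + 10 + 69 + 19 + 5 = 226
RR5 = 123 / 226 = 0.5442
Difference = 54.42 − 48.43 = 5.99 percentage points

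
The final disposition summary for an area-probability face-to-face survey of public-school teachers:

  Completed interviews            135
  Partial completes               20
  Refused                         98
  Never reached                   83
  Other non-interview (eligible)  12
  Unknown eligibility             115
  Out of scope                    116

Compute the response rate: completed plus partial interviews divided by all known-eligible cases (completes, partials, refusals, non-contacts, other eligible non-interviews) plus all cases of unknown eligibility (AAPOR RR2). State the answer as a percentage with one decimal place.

Numerator = 135 + 20 = 155
Denominator = 135 + 20 + 98 + 83 + 12 + 115 = 463
RR2 = 155 / 463 = 0.3348

33.5%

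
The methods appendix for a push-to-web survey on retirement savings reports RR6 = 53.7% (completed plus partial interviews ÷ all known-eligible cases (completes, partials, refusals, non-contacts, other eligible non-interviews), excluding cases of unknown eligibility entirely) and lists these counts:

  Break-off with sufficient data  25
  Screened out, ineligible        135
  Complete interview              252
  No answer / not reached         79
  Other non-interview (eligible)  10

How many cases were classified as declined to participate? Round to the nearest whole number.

150

Numerator = 252 + 25 = 277
RR6 = 277 / D = 0.537
D = 277 / 0.537 = 515.8
Remaining denominator categories sum to 366
declined to participate = 515.8 − 366 ≈ 150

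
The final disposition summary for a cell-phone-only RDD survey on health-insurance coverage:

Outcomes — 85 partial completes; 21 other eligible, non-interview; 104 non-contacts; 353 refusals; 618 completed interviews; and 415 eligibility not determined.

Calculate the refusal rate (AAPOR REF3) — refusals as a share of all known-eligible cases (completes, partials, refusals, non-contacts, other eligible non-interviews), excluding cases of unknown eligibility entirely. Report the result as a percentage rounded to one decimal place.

Num = 353
Denominator = 618 + 85 + 353 + 104 + 21 = 1181
REF3 = 353 / 1181 = 0.2989

29.9%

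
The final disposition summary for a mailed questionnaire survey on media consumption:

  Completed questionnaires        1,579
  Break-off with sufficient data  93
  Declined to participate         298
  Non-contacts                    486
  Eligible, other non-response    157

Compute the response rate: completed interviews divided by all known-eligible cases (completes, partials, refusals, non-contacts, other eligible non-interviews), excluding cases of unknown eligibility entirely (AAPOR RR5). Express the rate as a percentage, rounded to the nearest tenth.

Numerator: 1579
Denominator: 1579 + 93 + 298 + 486 + 157 = 2613
RR5 = 1579 / 2613 = 0.6043

60.4%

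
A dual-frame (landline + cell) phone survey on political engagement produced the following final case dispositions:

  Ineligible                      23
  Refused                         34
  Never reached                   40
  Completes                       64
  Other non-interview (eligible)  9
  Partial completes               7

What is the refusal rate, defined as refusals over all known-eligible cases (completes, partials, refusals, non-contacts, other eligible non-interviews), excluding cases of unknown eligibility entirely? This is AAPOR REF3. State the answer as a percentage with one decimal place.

Top → 34
Denom → 64 + 7 + 34 + 40 + 9 = 154
REF3 = 34 / 154 = 0.2208

22.1%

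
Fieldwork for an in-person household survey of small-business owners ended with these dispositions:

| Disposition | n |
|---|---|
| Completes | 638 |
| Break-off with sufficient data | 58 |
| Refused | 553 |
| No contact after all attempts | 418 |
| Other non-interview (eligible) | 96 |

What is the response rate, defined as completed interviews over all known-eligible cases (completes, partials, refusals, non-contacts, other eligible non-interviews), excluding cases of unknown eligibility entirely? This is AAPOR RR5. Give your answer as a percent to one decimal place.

Num: 638
Denom: 638 + 58 + 553 + 418 + 96 = 1763
RR5 = 638 / 1763 = 0.3619

36.2%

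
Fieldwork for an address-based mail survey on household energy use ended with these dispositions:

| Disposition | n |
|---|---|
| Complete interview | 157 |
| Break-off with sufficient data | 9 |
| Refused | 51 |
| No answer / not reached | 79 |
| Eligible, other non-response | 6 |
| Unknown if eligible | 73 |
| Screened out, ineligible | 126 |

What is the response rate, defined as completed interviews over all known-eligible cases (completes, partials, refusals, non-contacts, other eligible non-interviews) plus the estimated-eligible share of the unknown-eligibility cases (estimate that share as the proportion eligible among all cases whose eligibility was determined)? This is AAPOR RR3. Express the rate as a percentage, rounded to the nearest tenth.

Num = 157
Eligible (known) = 157 + 9 + 51 + 79 + 6 = 302
e = 302 / (302 + 126) = 302 / 428 = 0.7056
Eligible share of unknowns = 0.7056 × 73 = 51.51
Denom = 302 + 51.51 = 353.51
RR3 = 157 / 353.51 = 0.4441

44.4%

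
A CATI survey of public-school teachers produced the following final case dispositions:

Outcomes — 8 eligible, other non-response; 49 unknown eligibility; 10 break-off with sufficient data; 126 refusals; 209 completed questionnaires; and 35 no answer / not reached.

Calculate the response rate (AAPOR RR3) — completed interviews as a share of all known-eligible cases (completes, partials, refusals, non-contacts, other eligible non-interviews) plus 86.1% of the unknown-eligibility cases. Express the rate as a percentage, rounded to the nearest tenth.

48.6%

Numerator → 209
Determined eligible → 209 + 10 + 126 + 35 + 8 = 388
e × U → 0.8610 × 49 = 42.19
Denom → 388 + 42.19 = 430.19
RR3 = 209 / 430.19 = 0.4858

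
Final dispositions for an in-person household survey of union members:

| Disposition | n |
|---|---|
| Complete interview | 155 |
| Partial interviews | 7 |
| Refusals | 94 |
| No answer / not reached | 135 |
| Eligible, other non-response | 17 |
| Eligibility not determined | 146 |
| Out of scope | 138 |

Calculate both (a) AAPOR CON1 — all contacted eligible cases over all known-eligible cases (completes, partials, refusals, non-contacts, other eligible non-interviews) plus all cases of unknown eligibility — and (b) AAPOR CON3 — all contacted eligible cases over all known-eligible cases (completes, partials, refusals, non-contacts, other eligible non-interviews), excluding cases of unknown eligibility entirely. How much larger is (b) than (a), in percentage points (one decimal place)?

Num = 155 + 7 + 94 + 17 = 273
Base = 155 + 7 + 94 + 135 + 17 + 146 = 554
CON1 = 273 / 554 = 0.4928
Base = 155 + 7 + 94 + 135 + 17 = 408
CON3 = 273 / 408 = 0.6691
Difference = 66.91 − 49.28 = 17.63 percentage points

17.6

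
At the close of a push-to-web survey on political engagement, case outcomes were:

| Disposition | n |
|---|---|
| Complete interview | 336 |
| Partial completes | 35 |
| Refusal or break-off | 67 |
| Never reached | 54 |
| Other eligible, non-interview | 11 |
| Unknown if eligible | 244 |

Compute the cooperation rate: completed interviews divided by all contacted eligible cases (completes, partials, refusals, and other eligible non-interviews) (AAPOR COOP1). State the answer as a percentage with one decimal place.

74.8%

Top = 336
Denominator = 336 + 35 + 67 + 11 = 449
COOP1 = 336 / 449 = 0.7483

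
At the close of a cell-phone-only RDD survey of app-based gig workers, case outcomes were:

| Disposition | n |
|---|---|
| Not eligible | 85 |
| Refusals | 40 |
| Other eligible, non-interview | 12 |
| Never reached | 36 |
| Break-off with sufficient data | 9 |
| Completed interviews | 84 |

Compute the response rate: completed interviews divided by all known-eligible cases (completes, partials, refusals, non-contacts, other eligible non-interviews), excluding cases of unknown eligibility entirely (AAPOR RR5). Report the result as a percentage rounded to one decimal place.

46.4%

Top → 84
Base → 84 + 9 + 40 + 36 + 12 = 181
RR5 = 84 / 181 = 0.4641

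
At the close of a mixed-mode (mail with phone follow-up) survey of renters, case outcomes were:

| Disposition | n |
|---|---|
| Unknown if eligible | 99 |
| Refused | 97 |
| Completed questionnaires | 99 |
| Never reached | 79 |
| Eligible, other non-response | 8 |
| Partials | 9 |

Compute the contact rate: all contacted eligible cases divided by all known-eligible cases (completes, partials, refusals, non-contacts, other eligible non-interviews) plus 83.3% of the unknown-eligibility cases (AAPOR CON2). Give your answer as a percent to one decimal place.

Numerator → 99 + 9 + 97 + 8 = 213
Eligible (known) → 99 + 9 + 97 + 79 + 8 = 292
Estimated eligible among unknowns → 0.8330 × 99 = 82.47
Denom → 292 + 82.47 = 374.47
CON2 = 213 / 374.47 = 0.5688

56.9%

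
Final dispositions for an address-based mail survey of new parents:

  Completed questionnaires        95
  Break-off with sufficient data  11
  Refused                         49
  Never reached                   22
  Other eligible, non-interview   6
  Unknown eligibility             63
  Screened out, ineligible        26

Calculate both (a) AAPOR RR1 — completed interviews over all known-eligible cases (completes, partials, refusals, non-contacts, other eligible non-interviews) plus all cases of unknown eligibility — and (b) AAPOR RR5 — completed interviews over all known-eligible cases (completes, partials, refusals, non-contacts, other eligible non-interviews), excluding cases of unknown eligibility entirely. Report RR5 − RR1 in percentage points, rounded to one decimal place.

Numerator → 95
Denom → 95 + 11 + 49 + 22 + 6 + 63 = 246
RR1 = 95 / 246 = 0.3862
Denom → 95 + 11 + 49 + 22 + 6 = 183
RR5 = 95 / 183 = 0.5191
Difference = 51.91 − 38.62 = 13.29 percentage points

13.3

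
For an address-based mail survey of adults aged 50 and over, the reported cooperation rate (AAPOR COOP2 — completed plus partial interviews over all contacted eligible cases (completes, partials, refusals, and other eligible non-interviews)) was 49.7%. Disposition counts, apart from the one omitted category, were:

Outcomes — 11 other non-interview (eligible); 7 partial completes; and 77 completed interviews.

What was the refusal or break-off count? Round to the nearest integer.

74

Num: 77 + 7 = 84
COOP2 = 84 / D = 0.497
D = 84 / 0.497 = 169.0
Remaining denominator categories sum to 95
refusal or break-off = 169.0 − 95 ≈ 74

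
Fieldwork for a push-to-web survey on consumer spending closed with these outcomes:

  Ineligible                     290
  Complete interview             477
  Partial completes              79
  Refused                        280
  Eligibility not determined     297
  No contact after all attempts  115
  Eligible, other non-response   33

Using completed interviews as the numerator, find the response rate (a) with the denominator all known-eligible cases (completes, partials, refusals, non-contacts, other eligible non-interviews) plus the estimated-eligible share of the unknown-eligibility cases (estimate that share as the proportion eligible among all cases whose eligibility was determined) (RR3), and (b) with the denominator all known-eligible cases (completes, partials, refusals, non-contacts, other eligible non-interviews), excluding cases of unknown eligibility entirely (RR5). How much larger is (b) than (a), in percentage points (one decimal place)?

9.2

Numerator → 477
Determined eligible → 477 + 79 + 280 + 115 + 33 = 984
e = 984 / (984 + 290) = 984 / 1274 = 0.7724
Eligible share of unknowns → 0.7724 × 297 = 229.40
Denom → 984 + 229.40 = 1213.40
RR3 = 477 / 1213.40 = 0.3931
Denom → 477 + 79 + 280 + 115 + 33 = 984
RR5 = 477 / 984 = 0.4848
Difference = 48.48 − 39.31 = 9.17 percentage points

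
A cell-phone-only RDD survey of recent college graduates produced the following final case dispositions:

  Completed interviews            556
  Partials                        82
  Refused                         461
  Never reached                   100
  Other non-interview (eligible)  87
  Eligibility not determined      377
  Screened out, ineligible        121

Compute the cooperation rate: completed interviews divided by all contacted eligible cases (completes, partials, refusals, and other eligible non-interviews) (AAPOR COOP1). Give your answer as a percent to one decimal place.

Num: 556
Denominator: 556 + 82 + 461 + 87 = 1186
COOP1 = 556 / 1186 = 0.4688

46.9%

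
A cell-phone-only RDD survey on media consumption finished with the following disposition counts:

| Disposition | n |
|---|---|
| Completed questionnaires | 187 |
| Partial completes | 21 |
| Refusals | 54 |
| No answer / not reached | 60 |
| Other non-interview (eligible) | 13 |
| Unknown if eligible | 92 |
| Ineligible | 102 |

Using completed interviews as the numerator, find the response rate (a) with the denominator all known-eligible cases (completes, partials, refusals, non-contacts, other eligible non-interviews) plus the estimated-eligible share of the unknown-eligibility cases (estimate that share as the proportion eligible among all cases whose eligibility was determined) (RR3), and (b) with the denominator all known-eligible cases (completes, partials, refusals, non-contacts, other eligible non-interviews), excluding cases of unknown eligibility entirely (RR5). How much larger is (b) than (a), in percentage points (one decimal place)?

Numerator: 187
Determined eligible: 187 + 21 + 54 + 60 + 13 = 335
e = 335 / (335 + 102) = 335 / 437 = 0.7666
Eligible share of unknowns: 0.7666 × 92 = 70.53
Denominator: 335 + 70.53 = 405.53
RR3 = 187 / 405.53 = 0.4611
Denominator: 187 + 21 + 54 + 60 + 13 = 335
RR5 = 187 / 335 = 0.5582
Difference = 55.82 − 46.11 = 9.71 percentage points

9.7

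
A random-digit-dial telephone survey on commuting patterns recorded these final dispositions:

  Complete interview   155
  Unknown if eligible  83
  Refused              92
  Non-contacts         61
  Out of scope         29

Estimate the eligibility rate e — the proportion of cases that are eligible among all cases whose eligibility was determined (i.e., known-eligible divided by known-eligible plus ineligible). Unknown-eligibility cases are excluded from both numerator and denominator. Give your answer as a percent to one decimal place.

Eligible (known) = 155 + 92 + 61 = 308
e = 308 / (308 + 29) = 308 / 337 = 0.9139

91.4%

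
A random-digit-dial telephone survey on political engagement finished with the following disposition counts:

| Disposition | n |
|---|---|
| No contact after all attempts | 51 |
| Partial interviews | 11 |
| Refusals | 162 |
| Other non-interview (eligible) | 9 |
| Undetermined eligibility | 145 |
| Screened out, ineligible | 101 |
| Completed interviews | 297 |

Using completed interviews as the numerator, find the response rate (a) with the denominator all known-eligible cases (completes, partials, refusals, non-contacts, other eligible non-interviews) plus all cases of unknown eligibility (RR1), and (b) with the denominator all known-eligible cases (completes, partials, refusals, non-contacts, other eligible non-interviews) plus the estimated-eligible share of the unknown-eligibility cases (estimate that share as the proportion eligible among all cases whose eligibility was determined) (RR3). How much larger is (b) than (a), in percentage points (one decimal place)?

Top = 297
Base = 297 + 11 + 162 + 51 + 9 + 145 = 675
RR1 = 297 / 675 = 0.4400
Known eligible = 297 + 11 + 162 + 51 + 9 = 530
e = 530 / (530 + 101) = 530 / 631 = 0.8399
Estimated eligible among unknowns = 0.8399 × 145 = 121.79
Base = 530 + 121.79 = 651.79
RR3 = 297 / 651.79 = 0.4557
Difference = 45.57 − 44.00 = 1.57 percentage points

1.6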